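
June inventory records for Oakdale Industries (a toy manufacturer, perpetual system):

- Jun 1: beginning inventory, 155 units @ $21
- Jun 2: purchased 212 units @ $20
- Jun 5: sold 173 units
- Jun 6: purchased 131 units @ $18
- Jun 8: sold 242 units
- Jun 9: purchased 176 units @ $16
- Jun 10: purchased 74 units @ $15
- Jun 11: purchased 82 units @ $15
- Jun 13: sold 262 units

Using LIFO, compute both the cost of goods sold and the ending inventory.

Jun 5, 173 sold [LIFO — newest first]: 173 @ $20 = $3,460
Jun 8, 242 sold [LIFO — newest first]: 131 @ $18 + 39 @ $20 + 72 @ $21 = $4,650
Jun 13, 262 sold [LIFO — newest first]: 82 @ $15 + 74 @ $15 + 106 @ $16 = $4,036
Total COGS = $3,460 + $4,650 + $4,036 = $12,146
Ending inventory: 83 @ $21 + 70 @ $16 = $2,863
Check: goods available $15,009 = COGS $12,146 + ending $2,863

COGS = $12,146; ending inventory = $2,863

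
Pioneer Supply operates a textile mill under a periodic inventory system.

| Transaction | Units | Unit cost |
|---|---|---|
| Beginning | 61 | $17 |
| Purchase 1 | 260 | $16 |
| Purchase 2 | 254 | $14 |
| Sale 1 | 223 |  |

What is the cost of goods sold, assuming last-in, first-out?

COGS = $3,122

Sale 1 (223) [LIFO — newest first]: 223 @ $14 = $3,122
Ending inventory: 61 @ $17 + 260 @ $16 + 31 @ $14 = $5,631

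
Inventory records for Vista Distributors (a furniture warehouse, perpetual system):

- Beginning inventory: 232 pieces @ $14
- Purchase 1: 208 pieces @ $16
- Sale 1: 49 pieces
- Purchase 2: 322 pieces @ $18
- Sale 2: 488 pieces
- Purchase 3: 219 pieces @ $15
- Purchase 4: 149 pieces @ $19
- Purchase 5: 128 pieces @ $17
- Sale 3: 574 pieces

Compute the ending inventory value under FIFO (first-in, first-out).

Sale 1 (49) [FIFO — oldest first]: 49 @ $14 = $686
Sale 2 (488) [FIFO — oldest first]: 183 @ $14 + 208 @ $16 + 97 @ $18 = $7,636
Sale 3 (574) [FIFO — oldest first]: 225 @ $18 + 219 @ $15 + 130 @ $19 = $9,805
Total COGS = $686 + $7,636 + $9,805 = $18,127
Ending inventory: 19 @ $19 + 128 @ $17 = $2,537

Ending inventory = $2,537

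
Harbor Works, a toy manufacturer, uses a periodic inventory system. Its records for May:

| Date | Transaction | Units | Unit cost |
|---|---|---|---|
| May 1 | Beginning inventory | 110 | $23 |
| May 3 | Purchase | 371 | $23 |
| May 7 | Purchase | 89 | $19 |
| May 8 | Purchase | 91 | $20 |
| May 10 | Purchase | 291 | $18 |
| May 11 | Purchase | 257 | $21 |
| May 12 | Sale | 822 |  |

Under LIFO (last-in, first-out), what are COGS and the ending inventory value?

COGS = $16,308; ending inventory = $8,901

May 12, 822 sold [LIFO — newest first]: 257 @ $21 + 291 @ $18 + 91 @ $20 + 89 @ $19 + 94 @ $23 = $16,308
Ending inventory: 110 @ $23 + 277 @ $23 = $8,901
Check: goods available $25,209 = COGS $16,308 + ending $8,901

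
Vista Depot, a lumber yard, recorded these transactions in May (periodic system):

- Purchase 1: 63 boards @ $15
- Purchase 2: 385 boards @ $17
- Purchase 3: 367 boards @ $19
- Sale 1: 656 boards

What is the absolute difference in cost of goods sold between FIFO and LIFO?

$444

FIFO COGS: 63 @ $15 + 385 @ $17 + 208 @ $19 = $11,442
LIFO COGS: 367 @ $19 + 289 @ $17 = $11,886
Difference = |$11,442 − $11,886| = $444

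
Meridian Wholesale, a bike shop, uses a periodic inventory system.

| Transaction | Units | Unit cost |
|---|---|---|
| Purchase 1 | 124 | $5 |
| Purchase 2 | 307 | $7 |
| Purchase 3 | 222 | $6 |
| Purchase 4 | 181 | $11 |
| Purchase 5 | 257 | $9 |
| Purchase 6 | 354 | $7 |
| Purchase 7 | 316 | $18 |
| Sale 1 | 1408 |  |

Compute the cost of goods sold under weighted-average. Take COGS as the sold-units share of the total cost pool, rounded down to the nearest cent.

COGS = $13,249.27

Sale 1, sell 1408: 1408/1761 × $16,571.00 → $13,249.27
Ending inventory (cost pool remaining) = $3,321.73
Check: goods available $16,571.00 = COGS $13,249.27 + ending $3,321.73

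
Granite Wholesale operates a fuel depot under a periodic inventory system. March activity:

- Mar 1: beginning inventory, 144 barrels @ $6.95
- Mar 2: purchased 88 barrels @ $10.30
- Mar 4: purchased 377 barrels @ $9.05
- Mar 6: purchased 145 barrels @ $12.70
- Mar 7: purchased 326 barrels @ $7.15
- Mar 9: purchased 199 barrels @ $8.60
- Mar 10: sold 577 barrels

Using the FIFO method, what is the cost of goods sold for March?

Mar 10, 577 sold [FIFO — oldest first]: 144 @ $6.95 + 88 @ $10.30 + 345 @ $9.05 = $5,029.45
Ending inventory: 32 @ $9.05 + 145 @ $12.70 + 326 @ $7.15 + 199 @ $8.60 = $6,173.40

COGS = $5,029.45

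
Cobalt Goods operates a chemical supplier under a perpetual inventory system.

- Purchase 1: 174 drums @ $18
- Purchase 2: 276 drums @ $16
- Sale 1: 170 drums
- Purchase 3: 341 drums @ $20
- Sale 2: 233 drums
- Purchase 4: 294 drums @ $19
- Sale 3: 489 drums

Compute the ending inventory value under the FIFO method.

Ending inventory = $3,667

Sale 1 (170) [FIFO — oldest first]: 170 @ $18 = $3,060
Sale 2 (233) [FIFO — oldest first]: 4 @ $18 + 229 @ $16 = $3,736
Sale 3 (489) [FIFO — oldest first]: 47 @ $16 + 341 @ $20 + 101 @ $19 = $9,491
Total COGS = $3,060 + $3,736 + $9,491 = $16,287
Ending inventory: 193 @ $19 = $3,667
Check: goods available $19,954 = COGS $16,287 + ending $3,667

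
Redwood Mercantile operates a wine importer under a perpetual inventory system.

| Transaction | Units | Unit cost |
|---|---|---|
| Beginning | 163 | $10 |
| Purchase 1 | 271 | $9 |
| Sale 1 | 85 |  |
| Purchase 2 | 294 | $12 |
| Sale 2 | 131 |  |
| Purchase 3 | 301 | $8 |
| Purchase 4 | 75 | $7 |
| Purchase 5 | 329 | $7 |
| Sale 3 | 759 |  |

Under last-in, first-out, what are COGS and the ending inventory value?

COGS = $8,221; ending inventory = $4,612

Sale 1 (85) [LIFO — newest first]: 85 @ $9 = $765
Sale 2 (131) [LIFO — newest first]: 131 @ $12 = $1,572
Sale 3 (759) [LIFO — newest first]: 329 @ $7 + 75 @ $7 + 301 @ $8 + 54 @ $12 = $5,884
Total COGS = $765 + $1,572 + $5,884 = $8,221
Ending inventory: 163 @ $10 + 186 @ $9 + 109 @ $12 = $4,612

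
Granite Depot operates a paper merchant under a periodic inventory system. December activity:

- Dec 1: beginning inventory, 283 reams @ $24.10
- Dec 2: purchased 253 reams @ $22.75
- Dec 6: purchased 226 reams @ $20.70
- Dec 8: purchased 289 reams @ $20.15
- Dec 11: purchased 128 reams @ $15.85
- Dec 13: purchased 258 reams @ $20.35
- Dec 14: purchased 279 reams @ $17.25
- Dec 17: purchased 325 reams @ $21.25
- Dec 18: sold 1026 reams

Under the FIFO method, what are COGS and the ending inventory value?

COGS = $22,573.85; ending inventory = $19,501.85

Dec 18, 1026 sold [FIFO — oldest first]: 283 @ $24.10 + 253 @ $22.75 + 226 @ $20.70 + 264 @ $20.15 = $22,573.85
Ending inventory: 25 @ $20.15 + 128 @ $15.85 + 258 @ $20.35 + 279 @ $17.25 + 325 @ $21.25 = $19,501.85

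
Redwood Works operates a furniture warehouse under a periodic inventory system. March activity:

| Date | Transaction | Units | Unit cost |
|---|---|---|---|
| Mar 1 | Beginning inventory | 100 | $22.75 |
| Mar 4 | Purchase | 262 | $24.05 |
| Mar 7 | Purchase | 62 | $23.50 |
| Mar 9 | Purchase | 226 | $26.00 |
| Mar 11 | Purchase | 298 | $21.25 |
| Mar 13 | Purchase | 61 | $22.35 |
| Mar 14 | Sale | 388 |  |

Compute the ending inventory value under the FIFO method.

Mar 14, 388 sold [FIFO — oldest first]: 100 @ $22.75 + 262 @ $24.05 + 26 @ $23.50 = $9,187.10
Ending inventory: 36 @ $23.50 + 226 @ $26.00 + 298 @ $21.25 + 61 @ $22.35 = $14,417.85

Ending inventory = $14,417.85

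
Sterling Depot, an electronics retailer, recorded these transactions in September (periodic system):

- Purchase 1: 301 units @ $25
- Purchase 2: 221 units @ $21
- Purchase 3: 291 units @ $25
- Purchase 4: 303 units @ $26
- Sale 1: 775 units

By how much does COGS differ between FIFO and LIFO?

$463

FIFO COGS: 301 @ $25 + 221 @ $21 + 253 @ $25 = $18,491
LIFO COGS: 303 @ $26 + 291 @ $25 + 181 @ $21 = $18,954
Difference = |$18,491 − $18,954| = $463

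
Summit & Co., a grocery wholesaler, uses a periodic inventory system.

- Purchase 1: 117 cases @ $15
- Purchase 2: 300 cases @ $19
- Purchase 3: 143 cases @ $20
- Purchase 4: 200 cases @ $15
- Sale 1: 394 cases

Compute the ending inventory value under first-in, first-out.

Sale 1 (394) [FIFO — oldest first]: 117 @ $15 + 277 @ $19 = $7,018
Ending inventory: 23 @ $19 + 143 @ $20 + 200 @ $15 = $6,297

Ending inventory = $6,297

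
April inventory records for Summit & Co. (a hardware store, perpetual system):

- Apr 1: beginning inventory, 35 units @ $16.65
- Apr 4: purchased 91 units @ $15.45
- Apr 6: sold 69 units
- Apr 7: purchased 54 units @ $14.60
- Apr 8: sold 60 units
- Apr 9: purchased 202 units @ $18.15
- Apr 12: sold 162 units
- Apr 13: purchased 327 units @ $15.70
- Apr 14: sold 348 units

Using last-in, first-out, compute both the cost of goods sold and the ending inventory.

Apr 6, 69 sold [LIFO — newest first]: 69 @ $15.45 = $1,066.05
Apr 8, 60 sold [LIFO — newest first]: 54 @ $14.60 + 6 @ $15.45 = $881.10
Apr 12, 162 sold [LIFO — newest first]: 162 @ $18.15 = $2,940.30
Apr 14, 348 sold [LIFO — newest first]: 327 @ $15.70 + 21 @ $18.15 = $5,515.05
Total COGS = $1,066.05 + $881.10 + $2,940.30 + $5,515.05 = $10,402.50
Ending inventory: 35 @ $16.65 + 16 @ $15.45 + 19 @ $18.15 = $1,174.80
Check: goods available $11,577.30 = COGS $10,402.50 + ending $1,174.80

COGS = $10,402.50; ending inventory = $1,174.80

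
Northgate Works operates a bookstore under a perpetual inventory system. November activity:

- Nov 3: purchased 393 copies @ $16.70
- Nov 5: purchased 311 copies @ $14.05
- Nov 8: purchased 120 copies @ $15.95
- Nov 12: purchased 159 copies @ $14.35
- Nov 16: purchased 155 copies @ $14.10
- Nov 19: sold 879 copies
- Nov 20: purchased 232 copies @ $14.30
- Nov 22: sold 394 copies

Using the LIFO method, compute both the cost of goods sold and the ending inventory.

Nov 19, 879 sold [LIFO — newest first]: 155 @ $14.10 + 159 @ $14.35 + 120 @ $15.95 + 311 @ $14.05 + 134 @ $16.70 = $12,988.50
Nov 22, 394 sold [LIFO — newest first]: 232 @ $14.30 + 162 @ $16.70 = $6,023.00
Total COGS = $12,988.50 + $6,023.00 = $19,011.50
Ending inventory: 97 @ $16.70 = $1,619.90
Check: goods available $20,631.40 = COGS $19,011.50 + ending $1,619.90

COGS = $19,011.50; ending inventory = $1,619.90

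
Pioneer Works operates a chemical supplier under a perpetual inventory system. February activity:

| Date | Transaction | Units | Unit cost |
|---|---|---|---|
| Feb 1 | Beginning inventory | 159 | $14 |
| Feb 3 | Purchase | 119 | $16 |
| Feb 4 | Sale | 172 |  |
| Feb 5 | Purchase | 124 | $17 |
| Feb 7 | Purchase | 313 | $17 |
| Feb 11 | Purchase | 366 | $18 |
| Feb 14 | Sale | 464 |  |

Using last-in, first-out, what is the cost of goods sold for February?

COGS = $10,900

Feb 4, 172 sold [LIFO — newest first]: 119 @ $16 + 53 @ $14 = $2,646
Feb 14, 464 sold [LIFO — newest first]: 366 @ $18 + 98 @ $17 = $8,254
Total COGS = $2,646 + $8,254 = $10,900
Ending inventory: 106 @ $14 + 124 @ $17 + 215 @ $17 = $7,247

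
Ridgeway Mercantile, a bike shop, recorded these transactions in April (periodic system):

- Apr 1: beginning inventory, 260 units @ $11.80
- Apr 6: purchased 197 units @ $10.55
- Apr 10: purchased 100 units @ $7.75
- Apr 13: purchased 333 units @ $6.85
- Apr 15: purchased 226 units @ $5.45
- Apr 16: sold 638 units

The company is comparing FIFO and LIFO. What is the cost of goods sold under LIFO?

COGS = $4,125.00

FIFO COGS: 260 @ $11.80 + 197 @ $10.55 + 100 @ $7.75 + 81 @ $6.85 = $6,476.20
LIFO COGS: 226 @ $5.45 + 333 @ $6.85 + 79 @ $7.75 = $4,125.00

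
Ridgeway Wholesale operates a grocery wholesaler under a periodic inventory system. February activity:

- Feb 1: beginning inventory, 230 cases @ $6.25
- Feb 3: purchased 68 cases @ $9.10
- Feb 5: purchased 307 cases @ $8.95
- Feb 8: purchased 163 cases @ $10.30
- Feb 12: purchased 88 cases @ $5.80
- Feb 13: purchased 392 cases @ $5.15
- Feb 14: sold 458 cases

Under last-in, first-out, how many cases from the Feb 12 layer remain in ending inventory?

22

Feb 14, 458 sold [LIFO — newest first]: 392 @ $5.15 + 66 @ $5.80 = $2,401.60
Ending inventory: 230 @ $6.25 + 68 @ $9.10 + 307 @ $8.95 + 163 @ $10.30 + 22 @ $5.80 = $6,610.45
Check: goods available $9,012.05 = COGS $2,401.60 + ending $6,610.45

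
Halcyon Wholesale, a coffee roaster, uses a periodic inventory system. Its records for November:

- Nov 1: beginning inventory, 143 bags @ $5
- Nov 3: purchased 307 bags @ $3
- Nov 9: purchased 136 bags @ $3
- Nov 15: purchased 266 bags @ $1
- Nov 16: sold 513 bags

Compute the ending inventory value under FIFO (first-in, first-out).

Ending inventory = $485

Nov 16, 513 sold [FIFO — oldest first]: 143 @ $5 + 307 @ $3 + 63 @ $3 = $1,825
Ending inventory: 73 @ $3 + 266 @ $1 = $485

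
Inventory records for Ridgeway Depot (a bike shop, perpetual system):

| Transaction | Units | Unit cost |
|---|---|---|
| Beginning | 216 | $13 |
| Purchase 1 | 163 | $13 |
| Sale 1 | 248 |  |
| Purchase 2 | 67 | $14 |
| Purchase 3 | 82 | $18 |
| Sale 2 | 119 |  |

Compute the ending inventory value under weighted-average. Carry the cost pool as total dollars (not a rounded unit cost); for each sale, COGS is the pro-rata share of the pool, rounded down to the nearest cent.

After Beginning: 216 on hand, pool $2,808.00 (≈ $13.0000 each)
After Purchase 1: 379 on hand, pool $4,927.00 (≈ $13.0000 each)
Sale 1, sell 248: 248/379 × $4,927.00 → $3,224.00
After Purchase 2: 198 on hand, pool $2,641.00 (≈ $13.3384 each)
After Purchase 3: 280 on hand, pool $4,117.00 (≈ $14.7036 each)
Sale 2, sell 119: 119/280 × $4,117.00 → $1,749.72
Total COGS = $3,224.00 + $1,749.72 = $4,973.72
Ending inventory (cost pool remaining) = $2,367.28
Check: goods available $7,341.00 = COGS $4,973.72 + ending $2,367.28

Ending inventory = $2,367.28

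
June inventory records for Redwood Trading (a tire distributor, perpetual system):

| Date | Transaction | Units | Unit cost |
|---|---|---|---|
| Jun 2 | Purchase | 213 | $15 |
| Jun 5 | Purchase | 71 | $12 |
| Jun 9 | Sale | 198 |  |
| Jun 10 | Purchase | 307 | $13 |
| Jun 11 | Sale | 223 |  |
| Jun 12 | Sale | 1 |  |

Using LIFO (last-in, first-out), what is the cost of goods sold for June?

COGS = $5,669

Jun 9, 198 sold [LIFO — newest first]: 71 @ $12 + 127 @ $15 = $2,757
Jun 11, 223 sold [LIFO — newest first]: 223 @ $13 = $2,899
Jun 12, 1 sold [LIFO — newest first]: 1 @ $13 = $13
Total COGS = $2,757 + $2,899 + $13 = $5,669
Ending inventory: 86 @ $15 + 83 @ $13 = $2,369
Check: goods available $8,038 = COGS $5,669 + ending $2,369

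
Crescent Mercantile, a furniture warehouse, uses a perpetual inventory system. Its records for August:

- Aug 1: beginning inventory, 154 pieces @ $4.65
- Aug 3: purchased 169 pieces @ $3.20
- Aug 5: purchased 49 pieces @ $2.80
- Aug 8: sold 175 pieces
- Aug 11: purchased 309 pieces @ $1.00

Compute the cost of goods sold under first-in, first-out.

COGS = $783.30

Aug 8, 175 sold [FIFO — oldest first]: 154 @ $4.65 + 21 @ $3.20 = $783.30
Ending inventory: 148 @ $3.20 + 49 @ $2.80 + 309 @ $1.00 = $919.80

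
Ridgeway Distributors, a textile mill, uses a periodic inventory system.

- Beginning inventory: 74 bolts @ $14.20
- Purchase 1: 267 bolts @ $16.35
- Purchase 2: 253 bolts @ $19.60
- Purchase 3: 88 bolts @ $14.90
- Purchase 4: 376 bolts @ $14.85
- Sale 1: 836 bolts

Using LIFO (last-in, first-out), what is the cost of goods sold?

COGS = $13,799.25

Sale 1 (836) [LIFO — newest first]: 376 @ $14.85 + 88 @ $14.90 + 253 @ $19.60 + 119 @ $16.35 = $13,799.25
Ending inventory: 74 @ $14.20 + 148 @ $16.35 = $3,470.60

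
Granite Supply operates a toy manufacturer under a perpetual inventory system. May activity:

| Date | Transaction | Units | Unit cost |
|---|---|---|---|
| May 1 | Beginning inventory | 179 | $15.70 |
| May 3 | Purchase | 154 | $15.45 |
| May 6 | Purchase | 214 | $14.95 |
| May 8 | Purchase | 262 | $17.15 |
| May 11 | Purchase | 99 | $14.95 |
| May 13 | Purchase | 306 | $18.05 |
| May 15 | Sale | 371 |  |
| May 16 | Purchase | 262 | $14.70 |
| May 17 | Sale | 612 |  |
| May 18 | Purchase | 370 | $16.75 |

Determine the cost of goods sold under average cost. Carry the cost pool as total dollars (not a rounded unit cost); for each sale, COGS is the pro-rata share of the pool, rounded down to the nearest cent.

After May 1: 179 on hand, pool $2,810.30 (≈ $15.7000 each)
After May 3: 333 on hand, pool $5,189.60 (≈ $15.5844 each)
After May 6: 547 on hand, pool $8,388.90 (≈ $15.3362 each)
After May 8: 809 on hand, pool $12,882.20 (≈ $15.9236 each)
After May 11: 908 on hand, pool $14,362.25 (≈ $15.8175 each)
After May 13: 1214 on hand, pool $19,885.55 (≈ $16.3802 each)
May 15, sell 371: 371/1214 × $19,885.55 → $6,077.05
After May 16: 1105 on hand, pool $17,659.90 (≈ $15.9818 each)
May 17, sell 612: 612/1105 × $17,659.90 → $9,780.86
After May 18: 863 on hand, pool $14,076.54 (≈ $16.3112 each)
Total COGS = $6,077.05 + $9,780.86 = $15,857.91
Ending inventory (cost pool remaining) = $14,076.54
Check: goods available $29,934.45 = COGS $15,857.91 + ending $14,076.54

COGS = $15,857.91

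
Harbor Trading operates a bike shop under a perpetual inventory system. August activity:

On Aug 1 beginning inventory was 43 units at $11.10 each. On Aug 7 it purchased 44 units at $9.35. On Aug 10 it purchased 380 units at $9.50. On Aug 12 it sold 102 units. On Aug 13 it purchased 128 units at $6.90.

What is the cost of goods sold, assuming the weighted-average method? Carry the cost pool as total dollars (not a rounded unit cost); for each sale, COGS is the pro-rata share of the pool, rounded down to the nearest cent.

COGS = $982.58

After Aug 1: 43 on hand, pool $477.30 (≈ $11.1000 each)
After Aug 7: 87 on hand, pool $888.70 (≈ $10.2149 each)
After Aug 10: 467 on hand, pool $4,498.70 (≈ $9.6332 each)
Aug 12, sell 102: 102/467 × $4,498.70 → $982.58
After Aug 13: 493 on hand, pool $4,399.32 (≈ $8.9236 each)
Ending inventory (cost pool remaining) = $4,399.32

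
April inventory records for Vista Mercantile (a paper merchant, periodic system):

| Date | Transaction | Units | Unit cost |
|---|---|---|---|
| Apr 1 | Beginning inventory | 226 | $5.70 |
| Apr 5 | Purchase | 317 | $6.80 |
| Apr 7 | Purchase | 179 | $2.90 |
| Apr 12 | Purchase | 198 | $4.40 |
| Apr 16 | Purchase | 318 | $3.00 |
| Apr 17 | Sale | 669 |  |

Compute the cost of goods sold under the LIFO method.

Apr 17, 669 sold [LIFO — newest first]: 318 @ $3.00 + 198 @ $4.40 + 153 @ $2.90 = $2,268.90
Ending inventory: 226 @ $5.70 + 317 @ $6.80 + 26 @ $2.90 = $3,519.20

COGS = $2,268.90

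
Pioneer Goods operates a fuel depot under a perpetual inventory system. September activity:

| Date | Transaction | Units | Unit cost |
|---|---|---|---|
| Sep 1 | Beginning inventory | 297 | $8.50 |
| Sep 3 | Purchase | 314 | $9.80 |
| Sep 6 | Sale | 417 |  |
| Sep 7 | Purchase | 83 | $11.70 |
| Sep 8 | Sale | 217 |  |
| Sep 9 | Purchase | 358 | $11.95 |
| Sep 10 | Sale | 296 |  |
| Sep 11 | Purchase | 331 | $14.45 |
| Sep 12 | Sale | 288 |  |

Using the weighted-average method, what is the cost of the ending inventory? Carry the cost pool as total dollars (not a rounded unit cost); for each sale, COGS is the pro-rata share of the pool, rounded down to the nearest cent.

Ending inventory = $2,260.26

After Sep 1: 297 on hand, pool $2,524.50 (≈ $8.5000 each)
After Sep 3: 611 on hand, pool $5,601.70 (≈ $9.1681 each)
Sep 6, sell 417: 417/611 × $5,601.70 → $3,823.09
After Sep 7: 277 on hand, pool $2,749.71 (≈ $9.9268 each)
Sep 8, sell 217: 217/277 × $2,749.71 → $2,154.10
After Sep 9: 418 on hand, pool $4,873.71 (≈ $11.6596 each)
Sep 10, sell 296: 296/418 × $4,873.71 → $3,451.23
After Sep 11: 453 on hand, pool $6,205.43 (≈ $13.6985 each)
Sep 12, sell 288: 288/453 × $6,205.43 → $3,945.17
Total COGS = $3,823.09 + $2,154.10 + $3,451.23 + $3,945.17 = $13,373.59
Ending inventory (cost pool remaining) = $2,260.26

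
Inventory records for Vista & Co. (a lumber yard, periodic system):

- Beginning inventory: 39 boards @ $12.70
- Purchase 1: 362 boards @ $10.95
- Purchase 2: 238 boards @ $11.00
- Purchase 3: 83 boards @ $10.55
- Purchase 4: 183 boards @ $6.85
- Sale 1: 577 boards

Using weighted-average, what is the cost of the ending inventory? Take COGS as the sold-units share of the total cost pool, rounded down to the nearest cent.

Sale 1, sell 577: 577/905 × $9,206.40 → $5,869.71
Ending inventory (cost pool remaining) = $3,336.69

Ending inventory = $3,336.69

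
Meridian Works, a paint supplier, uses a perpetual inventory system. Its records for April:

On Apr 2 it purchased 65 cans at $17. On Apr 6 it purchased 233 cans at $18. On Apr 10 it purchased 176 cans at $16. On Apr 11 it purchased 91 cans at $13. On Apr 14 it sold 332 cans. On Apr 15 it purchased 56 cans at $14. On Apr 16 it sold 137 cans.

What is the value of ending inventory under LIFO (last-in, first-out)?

Ending inventory = $2,671

Apr 14, 332 sold [LIFO — newest first]: 91 @ $13 + 176 @ $16 + 65 @ $18 = $5,169
Apr 16, 137 sold [LIFO — newest first]: 56 @ $14 + 81 @ $18 = $2,242
Total COGS = $5,169 + $2,242 = $7,411
Ending inventory: 65 @ $17 + 87 @ $18 = $2,671
Check: goods available $10,082 = COGS $7,411 + ending $2,671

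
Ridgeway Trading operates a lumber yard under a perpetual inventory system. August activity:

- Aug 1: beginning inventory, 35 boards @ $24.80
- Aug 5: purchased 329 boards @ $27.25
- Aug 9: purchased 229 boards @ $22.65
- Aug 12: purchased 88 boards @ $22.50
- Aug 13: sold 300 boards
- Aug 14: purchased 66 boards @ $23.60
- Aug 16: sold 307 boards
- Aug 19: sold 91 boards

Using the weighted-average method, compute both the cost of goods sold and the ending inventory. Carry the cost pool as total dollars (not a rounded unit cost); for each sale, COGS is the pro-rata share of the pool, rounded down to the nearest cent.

COGS = $17,344.35; ending inventory = $1,213.35

After Aug 1: 35 on hand, pool $868.00 (≈ $24.8000 each)
After Aug 5: 364 on hand, pool $9,833.25 (≈ $27.0144 each)
After Aug 9: 593 on hand, pool $15,020.10 (≈ $25.3290 each)
After Aug 12: 681 on hand, pool $17,000.10 (≈ $24.9634 each)
Aug 13, sell 300: 300/681 × $17,000.10 → $7,489.03
After Aug 14: 447 on hand, pool $11,068.67 (≈ $24.7621 each)
Aug 16, sell 307: 307/447 × $11,068.67 → $7,601.97
Aug 19, sell 91: 91/140 × $3,466.70 → $2,253.35
Total COGS = $7,489.03 + $7,601.97 + $2,253.35 = $17,344.35
Ending inventory (cost pool remaining) = $1,213.35
Check: goods available $18,557.70 = COGS $17,344.35 + ending $1,213.35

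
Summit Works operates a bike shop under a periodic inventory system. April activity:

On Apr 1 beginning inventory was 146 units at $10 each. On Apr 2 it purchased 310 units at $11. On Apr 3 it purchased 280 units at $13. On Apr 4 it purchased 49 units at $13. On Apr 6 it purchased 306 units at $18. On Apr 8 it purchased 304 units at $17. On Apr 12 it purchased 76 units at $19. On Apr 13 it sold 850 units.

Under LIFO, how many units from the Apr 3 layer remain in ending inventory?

Apr 13, 850 sold [LIFO — newest first]: 76 @ $19 + 304 @ $17 + 306 @ $18 + 49 @ $13 + 115 @ $13 = $14,252
Ending inventory: 146 @ $10 + 310 @ $11 + 165 @ $13 = $7,015
Check: goods available $21,267 = COGS $14,252 + ending $7,015

165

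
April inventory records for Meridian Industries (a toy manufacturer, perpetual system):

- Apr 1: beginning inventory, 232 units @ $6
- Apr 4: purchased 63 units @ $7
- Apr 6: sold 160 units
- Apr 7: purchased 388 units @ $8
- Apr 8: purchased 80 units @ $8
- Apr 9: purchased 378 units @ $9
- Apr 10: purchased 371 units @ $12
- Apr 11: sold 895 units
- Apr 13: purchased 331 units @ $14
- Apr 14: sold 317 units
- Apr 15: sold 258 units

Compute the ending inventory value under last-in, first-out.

Ending inventory = $1,434

Apr 6, 160 sold [LIFO — newest first]: 63 @ $7 + 97 @ $6 = $1,023
Apr 11, 895 sold [LIFO — newest first]: 371 @ $12 + 378 @ $9 + 80 @ $8 + 66 @ $8 = $9,022
Apr 14, 317 sold [LIFO — newest first]: 317 @ $14 = $4,438
Apr 15, 258 sold [LIFO — newest first]: 14 @ $14 + 244 @ $8 = $2,148
Total COGS = $1,023 + $9,022 + $4,438 + $2,148 = $16,631
Ending inventory: 135 @ $6 + 78 @ $8 = $1,434
Check: goods available $18,065 = COGS $16,631 + ending $1,434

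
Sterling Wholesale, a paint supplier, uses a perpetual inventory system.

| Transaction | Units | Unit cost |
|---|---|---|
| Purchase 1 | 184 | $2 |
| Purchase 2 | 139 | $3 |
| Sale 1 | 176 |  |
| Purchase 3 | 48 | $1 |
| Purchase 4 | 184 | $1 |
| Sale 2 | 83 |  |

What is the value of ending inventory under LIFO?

Sale 1 (176) [LIFO — newest first]: 139 @ $3 + 37 @ $2 = $491
Sale 2 (83) [LIFO — newest first]: 83 @ $1 = $83
Total COGS = $491 + $83 = $574
Ending inventory: 147 @ $2 + 48 @ $1 + 101 @ $1 = $443

Ending inventory = $443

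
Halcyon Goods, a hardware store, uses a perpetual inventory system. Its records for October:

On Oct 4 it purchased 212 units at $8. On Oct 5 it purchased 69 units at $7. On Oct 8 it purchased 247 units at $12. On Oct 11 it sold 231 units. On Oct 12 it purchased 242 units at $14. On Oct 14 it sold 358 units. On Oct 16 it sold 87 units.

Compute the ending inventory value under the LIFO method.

Oct 11, 231 sold [LIFO — newest first]: 231 @ $12 = $2,772
Oct 14, 358 sold [LIFO — newest first]: 242 @ $14 + 16 @ $12 + 69 @ $7 + 31 @ $8 = $4,311
Oct 16, 87 sold [LIFO — newest first]: 87 @ $8 = $696
Total COGS = $2,772 + $4,311 + $696 = $7,779
Ending inventory: 94 @ $8 = $752
Check: goods available $8,531 = COGS $7,779 + ending $752

Ending inventory = $752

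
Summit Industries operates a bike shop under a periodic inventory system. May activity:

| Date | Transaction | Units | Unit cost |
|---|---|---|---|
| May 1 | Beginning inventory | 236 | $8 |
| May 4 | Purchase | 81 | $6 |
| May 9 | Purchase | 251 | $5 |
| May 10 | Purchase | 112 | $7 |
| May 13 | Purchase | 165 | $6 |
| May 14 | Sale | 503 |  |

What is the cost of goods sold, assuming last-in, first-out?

May 14, 503 sold [LIFO — newest first]: 165 @ $6 + 112 @ $7 + 226 @ $5 = $2,904
Ending inventory: 236 @ $8 + 81 @ $6 + 25 @ $5 = $2,499

COGS = $2,904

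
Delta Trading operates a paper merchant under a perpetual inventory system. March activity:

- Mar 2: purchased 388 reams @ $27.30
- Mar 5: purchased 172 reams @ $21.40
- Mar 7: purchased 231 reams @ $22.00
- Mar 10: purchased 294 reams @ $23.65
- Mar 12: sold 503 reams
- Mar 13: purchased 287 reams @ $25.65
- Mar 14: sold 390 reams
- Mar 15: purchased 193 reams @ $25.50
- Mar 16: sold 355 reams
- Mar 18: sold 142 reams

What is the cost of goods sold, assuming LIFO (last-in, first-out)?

COGS = $33,813.85

Mar 12, 503 sold [LIFO — newest first]: 294 @ $23.65 + 209 @ $22.00 = $11,551.10
Mar 14, 390 sold [LIFO — newest first]: 287 @ $25.65 + 22 @ $22.00 + 81 @ $21.40 = $9,578.95
Mar 16, 355 sold [LIFO — newest first]: 193 @ $25.50 + 91 @ $21.40 + 71 @ $27.30 = $8,807.20
Mar 18, 142 sold [LIFO — newest first]: 142 @ $27.30 = $3,876.60
Total COGS = $11,551.10 + $9,578.95 + $8,807.20 + $3,876.60 = $33,813.85
Ending inventory: 175 @ $27.30 = $4,777.50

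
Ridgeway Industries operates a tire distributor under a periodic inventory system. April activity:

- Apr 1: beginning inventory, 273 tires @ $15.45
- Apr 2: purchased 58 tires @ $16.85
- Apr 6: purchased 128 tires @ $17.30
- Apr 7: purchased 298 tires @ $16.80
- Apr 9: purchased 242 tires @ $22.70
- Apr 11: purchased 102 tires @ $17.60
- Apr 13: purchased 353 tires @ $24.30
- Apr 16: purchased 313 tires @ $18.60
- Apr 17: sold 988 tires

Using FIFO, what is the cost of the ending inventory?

Ending inventory = $16,444.60

Apr 17, 988 sold [FIFO — oldest first]: 273 @ $15.45 + 58 @ $16.85 + 128 @ $17.30 + 298 @ $16.80 + 231 @ $22.70 = $17,659.65
Ending inventory: 11 @ $22.70 + 102 @ $17.60 + 353 @ $24.30 + 313 @ $18.60 = $16,444.60
Check: goods available $34,104.25 = COGS $17,659.65 + ending $16,444.60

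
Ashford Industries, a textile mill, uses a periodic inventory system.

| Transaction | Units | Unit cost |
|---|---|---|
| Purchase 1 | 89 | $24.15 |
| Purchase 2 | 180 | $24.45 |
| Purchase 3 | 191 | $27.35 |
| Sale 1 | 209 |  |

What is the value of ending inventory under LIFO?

Ending inventory = $6,110.25

Sale 1 (209) [LIFO — newest first]: 191 @ $27.35 + 18 @ $24.45 = $5,663.95
Ending inventory: 89 @ $24.15 + 162 @ $24.45 = $6,110.25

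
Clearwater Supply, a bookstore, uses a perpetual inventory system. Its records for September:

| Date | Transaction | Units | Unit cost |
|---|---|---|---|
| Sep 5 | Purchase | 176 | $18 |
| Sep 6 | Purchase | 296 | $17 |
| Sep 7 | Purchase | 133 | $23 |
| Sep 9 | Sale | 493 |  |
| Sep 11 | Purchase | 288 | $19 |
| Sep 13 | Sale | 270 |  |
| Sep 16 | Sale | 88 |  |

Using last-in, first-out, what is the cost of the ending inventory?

Ending inventory = $756

Sep 9, 493 sold [LIFO — newest first]: 133 @ $23 + 296 @ $17 + 64 @ $18 = $9,243
Sep 13, 270 sold [LIFO — newest first]: 270 @ $19 = $5,130
Sep 16, 88 sold [LIFO — newest first]: 18 @ $19 + 70 @ $18 = $1,602
Total COGS = $9,243 + $5,130 + $1,602 = $15,975
Ending inventory: 42 @ $18 = $756
Check: goods available $16,731 = COGS $15,975 + ending $756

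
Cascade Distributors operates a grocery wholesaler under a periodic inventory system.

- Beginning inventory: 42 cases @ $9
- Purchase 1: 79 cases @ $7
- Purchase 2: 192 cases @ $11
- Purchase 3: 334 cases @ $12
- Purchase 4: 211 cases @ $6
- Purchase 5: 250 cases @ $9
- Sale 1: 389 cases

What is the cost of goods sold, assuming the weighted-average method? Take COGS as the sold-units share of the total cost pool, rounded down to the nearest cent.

COGS = $3,709.89

Sale 1, sell 389: 389/1108 × $10,567.00 → $3,709.89
Ending inventory (cost pool remaining) = $6,857.11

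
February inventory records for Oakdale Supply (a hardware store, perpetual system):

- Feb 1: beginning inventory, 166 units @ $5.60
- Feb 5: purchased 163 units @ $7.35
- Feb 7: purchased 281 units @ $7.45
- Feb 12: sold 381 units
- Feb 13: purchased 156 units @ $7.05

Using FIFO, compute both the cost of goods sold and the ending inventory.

COGS = $2,515.05; ending inventory = $2,805.85

Feb 12, 381 sold [FIFO — oldest first]: 166 @ $5.60 + 163 @ $7.35 + 52 @ $7.45 = $2,515.05
Ending inventory: 229 @ $7.45 + 156 @ $7.05 = $2,805.85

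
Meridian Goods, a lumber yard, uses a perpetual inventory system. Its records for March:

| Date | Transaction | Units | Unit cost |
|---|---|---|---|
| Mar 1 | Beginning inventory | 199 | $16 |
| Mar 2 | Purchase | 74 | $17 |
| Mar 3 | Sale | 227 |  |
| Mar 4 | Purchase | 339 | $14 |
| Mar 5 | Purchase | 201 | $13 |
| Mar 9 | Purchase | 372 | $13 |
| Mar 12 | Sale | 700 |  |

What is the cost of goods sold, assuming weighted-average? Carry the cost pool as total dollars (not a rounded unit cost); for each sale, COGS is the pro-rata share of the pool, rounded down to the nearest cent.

COGS = $13,151.18

After Mar 1: 199 on hand, pool $3,184.00 (≈ $16.0000 each)
After Mar 2: 273 on hand, pool $4,442.00 (≈ $16.2711 each)
Mar 3, sell 227: 227/273 × $4,442.00 → $3,693.53
After Mar 4: 385 on hand, pool $5,494.47 (≈ $14.2714 each)
After Mar 5: 586 on hand, pool $8,107.47 (≈ $13.8353 each)
After Mar 9: 958 on hand, pool $12,943.47 (≈ $13.5109 each)
Mar 12, sell 700: 700/958 × $12,943.47 → $9,457.65
Total COGS = $3,693.53 + $9,457.65 = $13,151.18
Ending inventory (cost pool remaining) = $3,485.82
Check: goods available $16,637.00 = COGS $13,151.18 + ending $3,485.82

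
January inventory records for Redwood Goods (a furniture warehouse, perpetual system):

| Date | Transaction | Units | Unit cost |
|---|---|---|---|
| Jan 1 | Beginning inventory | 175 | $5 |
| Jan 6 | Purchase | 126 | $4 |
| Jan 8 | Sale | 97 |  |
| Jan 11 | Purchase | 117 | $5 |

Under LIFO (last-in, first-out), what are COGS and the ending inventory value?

Jan 8, 97 sold [LIFO — newest first]: 97 @ $4 = $388
Ending inventory: 175 @ $5 + 29 @ $4 + 117 @ $5 = $1,576

COGS = $388; ending inventory = $1,576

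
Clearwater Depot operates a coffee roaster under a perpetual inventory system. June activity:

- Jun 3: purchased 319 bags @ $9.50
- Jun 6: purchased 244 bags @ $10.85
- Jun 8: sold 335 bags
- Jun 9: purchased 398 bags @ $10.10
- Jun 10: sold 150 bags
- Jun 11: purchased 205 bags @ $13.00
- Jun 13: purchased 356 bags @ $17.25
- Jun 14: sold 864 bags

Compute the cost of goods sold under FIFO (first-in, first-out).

COGS = $15,519.45

Jun 8, 335 sold [FIFO — oldest first]: 319 @ $9.50 + 16 @ $10.85 = $3,204.10
Jun 10, 150 sold [FIFO — oldest first]: 150 @ $10.85 = $1,627.50
Jun 14, 864 sold [FIFO — oldest first]: 78 @ $10.85 + 398 @ $10.10 + 205 @ $13.00 + 183 @ $17.25 = $10,687.85
Total COGS = $3,204.10 + $1,627.50 + $10,687.85 = $15,519.45
Ending inventory: 173 @ $17.25 = $2,984.25
Check: goods available $18,503.70 = COGS $15,519.45 + ending $2,984.25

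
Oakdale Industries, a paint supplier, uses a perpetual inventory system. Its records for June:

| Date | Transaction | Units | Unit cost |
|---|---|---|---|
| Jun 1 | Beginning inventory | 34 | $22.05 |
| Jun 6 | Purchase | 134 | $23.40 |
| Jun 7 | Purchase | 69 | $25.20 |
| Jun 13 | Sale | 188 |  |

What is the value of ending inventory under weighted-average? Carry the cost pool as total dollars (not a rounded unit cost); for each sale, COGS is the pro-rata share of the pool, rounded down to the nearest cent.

After Jun 1: 34 on hand, pool $749.70 (≈ $22.0500 each)
After Jun 6: 168 on hand, pool $3,885.30 (≈ $23.1268 each)
After Jun 7: 237 on hand, pool $5,624.10 (≈ $23.7304 each)
Jun 13, sell 188: 188/237 × $5,624.10 → $4,461.31
Ending inventory (cost pool remaining) = $1,162.79
Check: goods available $5,624.10 = COGS $4,461.31 + ending $1,162.79

Ending inventory = $1,162.79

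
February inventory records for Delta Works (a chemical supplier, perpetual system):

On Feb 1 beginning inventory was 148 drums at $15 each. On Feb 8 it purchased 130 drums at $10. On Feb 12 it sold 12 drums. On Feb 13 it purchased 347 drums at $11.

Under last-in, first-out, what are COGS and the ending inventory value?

COGS = $120; ending inventory = $7,217

Feb 12, 12 sold [LIFO — newest first]: 12 @ $10 = $120
Ending inventory: 148 @ $15 + 118 @ $10 + 347 @ $11 = $7,217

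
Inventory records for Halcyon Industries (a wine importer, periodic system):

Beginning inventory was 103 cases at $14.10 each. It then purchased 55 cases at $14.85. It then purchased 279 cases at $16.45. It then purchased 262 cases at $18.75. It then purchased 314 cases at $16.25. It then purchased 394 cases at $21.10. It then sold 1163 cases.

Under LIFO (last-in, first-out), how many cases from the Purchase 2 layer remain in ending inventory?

86

Sale 1 (1163) [LIFO — newest first]: 394 @ $21.10 + 314 @ $16.25 + 262 @ $18.75 + 193 @ $16.45 = $21,503.25
Ending inventory: 103 @ $14.10 + 55 @ $14.85 + 86 @ $16.45 = $3,683.75
Check: goods available $25,187.00 = COGS $21,503.25 + ending $3,683.75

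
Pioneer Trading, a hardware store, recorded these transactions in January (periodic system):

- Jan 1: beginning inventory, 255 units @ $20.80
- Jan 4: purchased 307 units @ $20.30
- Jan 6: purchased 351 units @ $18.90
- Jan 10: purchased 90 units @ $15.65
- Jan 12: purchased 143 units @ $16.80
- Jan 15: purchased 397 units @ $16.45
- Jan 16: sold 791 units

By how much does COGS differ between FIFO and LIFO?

FIFO COGS: 255 @ $20.80 + 307 @ $20.30 + 229 @ $18.90 = $15,864.20
LIFO COGS: 397 @ $16.45 + 143 @ $16.80 + 90 @ $15.65 + 161 @ $18.90 = $13,384.45
Difference = |$15,864.20 − $13,384.45| = $2,479.75

$2,479.75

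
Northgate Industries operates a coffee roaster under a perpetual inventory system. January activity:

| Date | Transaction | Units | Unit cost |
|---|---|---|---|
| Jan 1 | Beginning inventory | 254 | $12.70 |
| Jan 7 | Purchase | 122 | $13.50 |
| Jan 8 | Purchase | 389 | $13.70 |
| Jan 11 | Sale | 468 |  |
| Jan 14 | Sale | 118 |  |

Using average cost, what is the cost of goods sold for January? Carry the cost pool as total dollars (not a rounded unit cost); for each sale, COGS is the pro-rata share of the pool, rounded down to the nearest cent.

COGS = $7,814.93

After Jan 1: 254 on hand, pool $3,225.80 (≈ $12.7000 each)
After Jan 7: 376 on hand, pool $4,872.80 (≈ $12.9596 each)
After Jan 8: 765 on hand, pool $10,202.10 (≈ $13.3361 each)
Jan 11, sell 468: 468/765 × $10,202.10 → $6,241.28
Jan 14, sell 118: 118/297 × $3,960.82 → $1,573.65
Total COGS = $6,241.28 + $1,573.65 = $7,814.93
Ending inventory (cost pool remaining) = $2,387.17
Check: goods available $10,202.10 = COGS $7,814.93 + ending $2,387.17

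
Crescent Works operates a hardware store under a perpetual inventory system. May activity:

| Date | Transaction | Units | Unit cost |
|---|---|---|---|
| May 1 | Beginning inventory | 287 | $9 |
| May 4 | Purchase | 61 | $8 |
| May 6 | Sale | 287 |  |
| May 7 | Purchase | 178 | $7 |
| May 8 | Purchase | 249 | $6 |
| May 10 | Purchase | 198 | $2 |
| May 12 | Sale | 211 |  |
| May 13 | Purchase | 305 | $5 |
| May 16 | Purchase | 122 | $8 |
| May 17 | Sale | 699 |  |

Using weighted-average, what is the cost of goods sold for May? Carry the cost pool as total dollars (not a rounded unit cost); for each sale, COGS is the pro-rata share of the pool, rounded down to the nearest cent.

After May 1: 287 on hand, pool $2,583.00 (≈ $9.0000 each)
After May 4: 348 on hand, pool $3,071.00 (≈ $8.8247 each)
May 6, sell 287: 287/348 × $3,071.00 → $2,532.69
After May 7: 239 on hand, pool $1,784.31 (≈ $7.4657 each)
After May 8: 488 on hand, pool $3,278.31 (≈ $6.7178 each)
After May 10: 686 on hand, pool $3,674.31 (≈ $5.3561 each)
May 12, sell 211: 211/686 × $3,674.31 → $1,130.14
After May 13: 780 on hand, pool $4,069.17 (≈ $5.2169 each)
After May 16: 902 on hand, pool $5,045.17 (≈ $5.5933 each)
May 17, sell 699: 699/902 × $5,045.17 → $3,909.72
Total COGS = $2,532.69 + $1,130.14 + $3,909.72 = $7,572.55
Ending inventory (cost pool remaining) = $1,135.45
Check: goods available $8,708.00 = COGS $7,572.55 + ending $1,135.45

COGS = $7,572.55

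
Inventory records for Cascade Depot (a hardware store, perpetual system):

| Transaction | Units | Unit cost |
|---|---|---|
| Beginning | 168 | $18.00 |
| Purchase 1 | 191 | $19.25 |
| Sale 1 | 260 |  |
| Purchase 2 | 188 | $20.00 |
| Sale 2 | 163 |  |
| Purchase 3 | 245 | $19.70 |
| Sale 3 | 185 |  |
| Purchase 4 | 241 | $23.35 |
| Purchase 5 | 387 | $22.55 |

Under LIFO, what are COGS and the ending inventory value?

Sale 1 (260) [LIFO — newest first]: 191 @ $19.25 + 69 @ $18.00 = $4,918.75
Sale 2 (163) [LIFO — newest first]: 163 @ $20.00 = $3,260.00
Sale 3 (185) [LIFO — newest first]: 185 @ $19.70 = $3,644.50
Total COGS = $4,918.75 + $3,260.00 + $3,644.50 = $11,823.25
Ending inventory: 99 @ $18.00 + 25 @ $20.00 + 60 @ $19.70 + 241 @ $23.35 + 387 @ $22.55 = $17,818.20

COGS = $11,823.25; ending inventory = $17,818.20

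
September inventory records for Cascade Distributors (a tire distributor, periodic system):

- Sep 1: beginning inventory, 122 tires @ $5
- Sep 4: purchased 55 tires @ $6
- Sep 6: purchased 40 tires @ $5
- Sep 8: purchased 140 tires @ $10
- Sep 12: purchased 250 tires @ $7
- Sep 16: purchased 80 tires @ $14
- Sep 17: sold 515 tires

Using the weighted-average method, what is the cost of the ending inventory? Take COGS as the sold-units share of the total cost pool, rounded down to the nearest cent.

Ending inventory = $1,354.47

Sep 17, sell 515: 515/687 × $5,410.00 → $4,055.53
Ending inventory (cost pool remaining) = $1,354.47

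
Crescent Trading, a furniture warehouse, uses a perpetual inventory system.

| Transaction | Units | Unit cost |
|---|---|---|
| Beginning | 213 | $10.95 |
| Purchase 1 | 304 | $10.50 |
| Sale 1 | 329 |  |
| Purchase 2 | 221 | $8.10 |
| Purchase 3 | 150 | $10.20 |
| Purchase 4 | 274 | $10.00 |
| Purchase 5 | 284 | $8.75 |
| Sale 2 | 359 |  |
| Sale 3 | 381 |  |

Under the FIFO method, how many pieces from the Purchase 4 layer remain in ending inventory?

Sale 1 (329) [FIFO — oldest first]: 213 @ $10.95 + 116 @ $10.50 = $3,550.35
Sale 2 (359) [FIFO — oldest first]: 188 @ $10.50 + 171 @ $8.10 = $3,359.10
Sale 3 (381) [FIFO — oldest first]: 50 @ $8.10 + 150 @ $10.20 + 181 @ $10.00 = $3,745.00
Total COGS = $3,550.35 + $3,359.10 + $3,745.00 = $10,654.45
Ending inventory: 93 @ $10.00 + 284 @ $8.75 = $3,415.00

93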